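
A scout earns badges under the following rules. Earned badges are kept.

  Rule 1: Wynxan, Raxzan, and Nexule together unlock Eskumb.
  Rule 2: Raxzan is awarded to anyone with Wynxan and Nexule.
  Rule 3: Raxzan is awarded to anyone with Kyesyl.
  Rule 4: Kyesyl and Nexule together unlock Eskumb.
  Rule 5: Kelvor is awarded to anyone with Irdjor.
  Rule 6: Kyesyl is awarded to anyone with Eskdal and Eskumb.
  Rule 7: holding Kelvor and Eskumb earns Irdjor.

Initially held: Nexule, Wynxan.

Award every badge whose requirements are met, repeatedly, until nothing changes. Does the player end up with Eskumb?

With Wynxan and Nexule, Raxzan is earned (Rule 2).
With Wynxan, Raxzan, and Nexule, Eskumb is earned (Rule 1).

Yes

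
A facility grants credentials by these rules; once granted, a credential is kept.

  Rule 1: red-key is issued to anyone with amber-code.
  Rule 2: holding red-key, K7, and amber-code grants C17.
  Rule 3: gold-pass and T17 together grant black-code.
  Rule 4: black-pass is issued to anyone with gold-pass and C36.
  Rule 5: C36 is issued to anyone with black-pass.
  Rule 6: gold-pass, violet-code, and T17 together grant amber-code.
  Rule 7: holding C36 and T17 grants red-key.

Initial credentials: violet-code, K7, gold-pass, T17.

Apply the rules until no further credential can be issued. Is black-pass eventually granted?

black-pass would need gold-pass and C36 (Rule 4), but C36 is never granted.

No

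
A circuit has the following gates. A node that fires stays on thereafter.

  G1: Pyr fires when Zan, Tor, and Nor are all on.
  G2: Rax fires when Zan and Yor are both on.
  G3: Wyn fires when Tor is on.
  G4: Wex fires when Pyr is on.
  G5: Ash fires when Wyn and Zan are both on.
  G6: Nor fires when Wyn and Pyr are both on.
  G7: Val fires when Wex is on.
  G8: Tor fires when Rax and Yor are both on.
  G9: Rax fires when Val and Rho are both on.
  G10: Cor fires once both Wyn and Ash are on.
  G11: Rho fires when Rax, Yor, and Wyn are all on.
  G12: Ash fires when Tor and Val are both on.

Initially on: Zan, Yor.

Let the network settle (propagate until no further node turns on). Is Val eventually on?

No

Val would need Wex (G7), but Wex never turns on.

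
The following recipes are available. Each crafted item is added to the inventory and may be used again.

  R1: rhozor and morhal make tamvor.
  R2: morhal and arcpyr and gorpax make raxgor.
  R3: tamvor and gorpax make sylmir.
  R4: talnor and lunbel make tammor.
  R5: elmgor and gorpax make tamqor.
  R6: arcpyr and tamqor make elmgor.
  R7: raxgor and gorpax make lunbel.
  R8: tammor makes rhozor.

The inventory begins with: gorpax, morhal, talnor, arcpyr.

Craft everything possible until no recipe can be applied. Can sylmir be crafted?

Yes

Using R2, morhal, arcpyr, and gorpax make raxgor.
Using R7, raxgor and gorpax make lunbel.
talnor and lunbel → tammor (R4).
tammor → rhozor (R8).
Using R1, rhozor and morhal make tamvor.
tamvor and gorpax → sylmir (R3).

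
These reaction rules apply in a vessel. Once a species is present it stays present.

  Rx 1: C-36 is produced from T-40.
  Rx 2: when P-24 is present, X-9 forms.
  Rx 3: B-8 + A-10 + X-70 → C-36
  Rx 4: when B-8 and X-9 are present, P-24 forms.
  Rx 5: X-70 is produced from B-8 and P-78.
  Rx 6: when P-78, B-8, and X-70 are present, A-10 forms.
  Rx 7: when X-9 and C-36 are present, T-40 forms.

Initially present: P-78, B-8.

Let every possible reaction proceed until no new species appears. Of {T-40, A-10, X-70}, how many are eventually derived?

B-8 and P-78 present → X-70 forms (Rx 5).
P-78, B-8, and X-70 present → A-10 forms (Rx 6).
T-40 would need X-9 and C-36 (Rx 7), but X-9 never forms.
A-10: reached.
X-70: reached.
Reached: A-10 and X-70 — 2 of the 3.

2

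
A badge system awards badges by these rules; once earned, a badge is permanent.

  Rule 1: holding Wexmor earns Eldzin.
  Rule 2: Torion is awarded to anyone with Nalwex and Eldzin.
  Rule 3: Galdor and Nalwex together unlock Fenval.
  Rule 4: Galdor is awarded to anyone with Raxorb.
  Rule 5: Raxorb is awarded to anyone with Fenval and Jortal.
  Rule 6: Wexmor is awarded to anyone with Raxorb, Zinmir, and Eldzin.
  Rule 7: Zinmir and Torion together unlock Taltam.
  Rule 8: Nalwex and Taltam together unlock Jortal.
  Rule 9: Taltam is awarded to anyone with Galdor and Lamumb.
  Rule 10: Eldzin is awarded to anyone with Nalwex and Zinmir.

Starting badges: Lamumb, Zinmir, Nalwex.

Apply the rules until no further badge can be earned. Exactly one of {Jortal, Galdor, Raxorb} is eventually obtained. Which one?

Jortal

With Nalwex and Zinmir, Eldzin is earned (Rule 10).
With Nalwex and Eldzin, Torion is earned (Rule 2).
With Zinmir and Torion, Taltam is earned (Rule 7).
With Nalwex and Taltam, Jortal is earned (Rule 8).
Raxorb would need Fenval and Jortal (Rule 5), but Fenval is never earned. Galdor would need Raxorb (Rule 4), but Raxorb is never earned.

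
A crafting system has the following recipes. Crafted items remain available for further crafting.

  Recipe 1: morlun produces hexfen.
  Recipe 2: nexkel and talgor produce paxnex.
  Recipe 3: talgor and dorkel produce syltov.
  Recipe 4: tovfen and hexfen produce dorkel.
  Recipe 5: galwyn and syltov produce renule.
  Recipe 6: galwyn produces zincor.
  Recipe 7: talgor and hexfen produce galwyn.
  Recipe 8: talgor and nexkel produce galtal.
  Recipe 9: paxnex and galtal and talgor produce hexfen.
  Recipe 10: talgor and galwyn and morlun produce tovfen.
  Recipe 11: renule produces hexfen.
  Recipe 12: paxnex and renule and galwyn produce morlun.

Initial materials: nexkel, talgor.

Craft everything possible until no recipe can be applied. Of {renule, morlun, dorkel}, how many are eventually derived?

renule would need galwyn and syltov (Recipe 5), but syltov is never obtained.
morlun would need paxnex, renule, and galwyn (Recipe 12), but renule is never obtained.
dorkel would need tovfen and hexfen (Recipe 4), but tovfen is never obtained.
None of the 3 are reached.

0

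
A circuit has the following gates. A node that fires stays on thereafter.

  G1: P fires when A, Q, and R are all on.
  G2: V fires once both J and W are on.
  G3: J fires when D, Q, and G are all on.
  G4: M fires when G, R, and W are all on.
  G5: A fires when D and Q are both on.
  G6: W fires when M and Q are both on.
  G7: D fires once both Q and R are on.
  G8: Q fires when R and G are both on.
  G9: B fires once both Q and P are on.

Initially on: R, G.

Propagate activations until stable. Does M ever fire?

M would need G, R, and W (G4), but W never turns on.

No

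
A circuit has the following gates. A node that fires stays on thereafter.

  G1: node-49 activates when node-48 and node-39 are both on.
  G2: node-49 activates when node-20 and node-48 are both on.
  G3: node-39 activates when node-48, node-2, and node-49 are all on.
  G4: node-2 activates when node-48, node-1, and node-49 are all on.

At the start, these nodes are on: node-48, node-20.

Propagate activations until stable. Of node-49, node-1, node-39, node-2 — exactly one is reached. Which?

node-49

G2: node-20 and node-48 on → node-49 on.
node-2 would need node-48, node-1, and node-49 (G4), but node-1 never turns on. node-39 would need node-48, node-2, and node-49 (G3), but node-2 never turns on. No rule produces node-1, and it is not given.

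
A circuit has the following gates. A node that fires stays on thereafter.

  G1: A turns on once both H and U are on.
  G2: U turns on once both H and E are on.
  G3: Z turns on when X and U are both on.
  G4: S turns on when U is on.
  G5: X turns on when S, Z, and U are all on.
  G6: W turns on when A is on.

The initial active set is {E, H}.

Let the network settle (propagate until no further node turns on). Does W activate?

H and E are on, so U turns on (G2).
G1: H and U on → A on.
G6: A on → W on.

Yes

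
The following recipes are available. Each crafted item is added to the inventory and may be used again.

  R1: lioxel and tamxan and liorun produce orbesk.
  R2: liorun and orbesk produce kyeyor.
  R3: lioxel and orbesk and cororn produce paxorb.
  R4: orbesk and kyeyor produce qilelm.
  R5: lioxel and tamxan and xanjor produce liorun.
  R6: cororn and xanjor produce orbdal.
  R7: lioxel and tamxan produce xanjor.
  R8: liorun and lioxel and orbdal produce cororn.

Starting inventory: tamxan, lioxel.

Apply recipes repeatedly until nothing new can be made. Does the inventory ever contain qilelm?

Yes

Using R7, lioxel and tamxan make xanjor.
lioxel and tamxan and xanjor → liorun (R5).
Using R1, lioxel, tamxan, and liorun make orbesk.
liorun and orbesk → kyeyor (R2).
Using R4, orbesk and kyeyor make qilelm.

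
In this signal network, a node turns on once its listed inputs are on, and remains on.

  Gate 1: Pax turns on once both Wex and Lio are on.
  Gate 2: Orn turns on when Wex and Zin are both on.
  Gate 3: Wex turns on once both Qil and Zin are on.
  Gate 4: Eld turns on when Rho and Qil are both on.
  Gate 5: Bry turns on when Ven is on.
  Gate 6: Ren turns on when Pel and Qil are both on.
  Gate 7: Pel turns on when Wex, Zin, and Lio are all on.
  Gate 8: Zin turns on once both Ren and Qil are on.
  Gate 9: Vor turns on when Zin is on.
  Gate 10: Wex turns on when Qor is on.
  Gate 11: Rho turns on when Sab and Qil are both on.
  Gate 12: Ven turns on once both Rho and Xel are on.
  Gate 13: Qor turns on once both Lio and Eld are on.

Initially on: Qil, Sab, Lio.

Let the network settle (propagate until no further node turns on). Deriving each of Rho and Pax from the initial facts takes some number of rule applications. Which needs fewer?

Rho: Gate 11: Sab and Qil on → Rho on. [1 rule application]
Pax: Sab and Qil are on, so Rho turns on (Gate 11). Rho and Qil are on, so Eld turns on (Gate 4). Lio and Eld are on, so Qor turns on (Gate 13). Qor is on, so Wex turns on (Gate 10). Wex and Lio are on, so Pax turns on (Gate 1). [5 rule applications]
Rho needs fewer.

Rho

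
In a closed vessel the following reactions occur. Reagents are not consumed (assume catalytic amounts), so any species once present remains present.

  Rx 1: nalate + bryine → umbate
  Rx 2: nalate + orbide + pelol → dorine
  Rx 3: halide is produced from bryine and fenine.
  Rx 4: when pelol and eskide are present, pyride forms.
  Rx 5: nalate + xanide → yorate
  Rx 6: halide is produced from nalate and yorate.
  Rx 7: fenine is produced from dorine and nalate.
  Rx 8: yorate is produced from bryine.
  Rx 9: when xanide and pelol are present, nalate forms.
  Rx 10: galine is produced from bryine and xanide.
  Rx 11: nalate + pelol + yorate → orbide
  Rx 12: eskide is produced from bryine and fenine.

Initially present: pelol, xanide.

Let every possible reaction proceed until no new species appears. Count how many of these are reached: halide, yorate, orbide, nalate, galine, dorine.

xanide and pelol present → nalate forms (Rx 9).
nalate and xanide present → yorate forms (Rx 5).
nalate and yorate present → halide forms (Rx 6).
nalate, pelol, and yorate present → orbide forms (Rx 11).
nalate, orbide, and pelol present → dorine forms (Rx 2).
halide: reached.
yorate: reached.
orbide: reached.
nalate: reached.
galine would need bryine and xanide (Rx 10), but bryine never forms.
dorine: reached.
Reached: halide, yorate, orbide, nalate, and dorine — 5 of the 6.

5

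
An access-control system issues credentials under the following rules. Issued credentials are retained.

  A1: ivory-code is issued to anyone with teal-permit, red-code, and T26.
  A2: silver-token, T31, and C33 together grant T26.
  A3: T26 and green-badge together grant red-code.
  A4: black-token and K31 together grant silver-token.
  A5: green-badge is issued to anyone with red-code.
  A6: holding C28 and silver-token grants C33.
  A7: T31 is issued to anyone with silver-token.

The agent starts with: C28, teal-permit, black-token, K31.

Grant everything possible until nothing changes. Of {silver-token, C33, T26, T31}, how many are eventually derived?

Holding black-token and K31 grants silver-token (A4).
Holding C28 and silver-token grants C33 (A6).
Holding silver-token grants T31 (A7).
Holding silver-token, T31, and C33 grants T26 (A2).
silver-token: reached.
C33: reached.
T26: reached.
T31: reached.
All 4 are reached.

4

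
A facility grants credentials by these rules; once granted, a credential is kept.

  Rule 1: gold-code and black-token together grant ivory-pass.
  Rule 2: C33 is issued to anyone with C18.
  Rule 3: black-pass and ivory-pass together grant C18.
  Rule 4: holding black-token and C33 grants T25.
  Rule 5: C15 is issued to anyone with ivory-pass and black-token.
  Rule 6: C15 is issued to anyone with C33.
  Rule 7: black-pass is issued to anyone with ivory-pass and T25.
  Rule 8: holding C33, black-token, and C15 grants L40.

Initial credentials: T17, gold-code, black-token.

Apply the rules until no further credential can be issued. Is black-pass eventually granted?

black-pass would need ivory-pass and T25 (Rule 7), but T25 is never granted.

No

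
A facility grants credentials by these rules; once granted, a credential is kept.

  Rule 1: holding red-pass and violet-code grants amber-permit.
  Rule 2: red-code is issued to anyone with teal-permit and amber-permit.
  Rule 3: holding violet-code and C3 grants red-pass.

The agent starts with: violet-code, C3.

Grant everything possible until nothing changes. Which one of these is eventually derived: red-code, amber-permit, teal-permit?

amber-permit

Holding violet-code and C3 grants red-pass (Rule 3).
Holding red-pass and violet-code grants amber-permit (Rule 1).
red-code would need teal-permit and amber-permit (Rule 2), but teal-permit is never granted. No rule produces teal-permit, and it is not given.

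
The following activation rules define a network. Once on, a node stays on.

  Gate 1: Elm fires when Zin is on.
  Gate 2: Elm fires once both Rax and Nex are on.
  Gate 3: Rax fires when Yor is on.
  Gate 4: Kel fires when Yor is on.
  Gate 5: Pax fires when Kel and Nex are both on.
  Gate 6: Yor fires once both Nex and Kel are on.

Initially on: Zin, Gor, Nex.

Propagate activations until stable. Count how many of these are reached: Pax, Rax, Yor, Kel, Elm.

Zin is on, so Elm fires (Gate 1).
Pax would need Kel and Nex (Gate 5), but Kel never turns on.
Rax would need Yor (Gate 3), but Yor never turns on.
Yor would need Nex and Kel (Gate 6), but Kel never turns on.
Kel would need Yor (Gate 4), but Yor never turns on.
Elm: reached.
Reached: Elm — 1 of the 5.

1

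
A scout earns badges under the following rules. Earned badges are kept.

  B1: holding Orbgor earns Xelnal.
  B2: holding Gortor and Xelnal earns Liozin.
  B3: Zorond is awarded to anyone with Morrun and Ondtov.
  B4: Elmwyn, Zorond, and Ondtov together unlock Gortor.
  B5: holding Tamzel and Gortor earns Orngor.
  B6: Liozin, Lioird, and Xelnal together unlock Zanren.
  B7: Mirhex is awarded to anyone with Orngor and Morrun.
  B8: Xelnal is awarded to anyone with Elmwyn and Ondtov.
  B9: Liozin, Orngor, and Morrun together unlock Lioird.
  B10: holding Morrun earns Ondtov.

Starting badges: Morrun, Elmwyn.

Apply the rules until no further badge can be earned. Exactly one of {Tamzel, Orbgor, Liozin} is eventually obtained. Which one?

With Morrun, Ondtov is earned (B10).
With Morrun and Ondtov, Zorond is earned (B3).
With Elmwyn and Ondtov, Xelnal is earned (B8).
With Elmwyn, Zorond, and Ondtov, Gortor is earned (B4).
With Gortor and Xelnal, Liozin is earned (B2).
No rule produces Orbgor, and it is not given. No rule produces Tamzel, and it is not given.

Liozin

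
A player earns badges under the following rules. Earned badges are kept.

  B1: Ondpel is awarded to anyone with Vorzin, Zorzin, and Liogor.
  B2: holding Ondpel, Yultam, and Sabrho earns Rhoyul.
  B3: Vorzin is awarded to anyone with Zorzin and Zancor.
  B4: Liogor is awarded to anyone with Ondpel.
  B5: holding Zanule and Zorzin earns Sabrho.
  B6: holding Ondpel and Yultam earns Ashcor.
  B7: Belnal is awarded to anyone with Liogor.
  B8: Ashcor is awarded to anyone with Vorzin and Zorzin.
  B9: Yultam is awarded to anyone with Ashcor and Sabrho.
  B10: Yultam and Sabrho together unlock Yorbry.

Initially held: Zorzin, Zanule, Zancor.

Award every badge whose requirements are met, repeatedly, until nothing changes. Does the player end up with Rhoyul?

Rhoyul would need Ondpel, Yultam, and Sabrho (B2), but Ondpel is never earned.

No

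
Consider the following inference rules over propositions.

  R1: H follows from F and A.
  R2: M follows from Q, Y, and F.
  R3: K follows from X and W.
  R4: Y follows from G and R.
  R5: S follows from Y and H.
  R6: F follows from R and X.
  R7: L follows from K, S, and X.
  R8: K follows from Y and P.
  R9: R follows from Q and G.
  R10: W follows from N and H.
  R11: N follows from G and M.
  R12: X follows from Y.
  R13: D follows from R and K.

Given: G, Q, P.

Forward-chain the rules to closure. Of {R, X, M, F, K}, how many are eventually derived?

Q and G hold, so R follows (R9).
G and R hold, so Y follows (R4).
Y holds, so X follows (R12).
Y and P hold, so K follows (R8).
R and X hold, so F follows (R6).
Q, Y, and F hold, so M follows (R2).
R: reached.
X: reached.
M: reached.
F: reached.
K: reached.
All 5 are reached.

5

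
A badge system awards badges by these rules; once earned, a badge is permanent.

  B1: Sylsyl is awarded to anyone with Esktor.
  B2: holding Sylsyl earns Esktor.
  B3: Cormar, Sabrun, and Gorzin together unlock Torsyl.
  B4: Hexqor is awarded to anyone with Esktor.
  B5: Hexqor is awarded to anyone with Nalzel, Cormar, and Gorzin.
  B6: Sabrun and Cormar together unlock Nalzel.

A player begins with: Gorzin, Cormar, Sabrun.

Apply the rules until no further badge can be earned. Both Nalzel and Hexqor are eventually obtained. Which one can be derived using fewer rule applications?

Nalzel: With Sabrun and Cormar, Nalzel is earned (B6). [1 rule application]
Hexqor: With Sabrun and Cormar, Nalzel is earned (B6). With Nalzel, Cormar, and Gorzin, Hexqor is earned (B5). [2 rule applications]
Nalzel needs fewer.

Nalzel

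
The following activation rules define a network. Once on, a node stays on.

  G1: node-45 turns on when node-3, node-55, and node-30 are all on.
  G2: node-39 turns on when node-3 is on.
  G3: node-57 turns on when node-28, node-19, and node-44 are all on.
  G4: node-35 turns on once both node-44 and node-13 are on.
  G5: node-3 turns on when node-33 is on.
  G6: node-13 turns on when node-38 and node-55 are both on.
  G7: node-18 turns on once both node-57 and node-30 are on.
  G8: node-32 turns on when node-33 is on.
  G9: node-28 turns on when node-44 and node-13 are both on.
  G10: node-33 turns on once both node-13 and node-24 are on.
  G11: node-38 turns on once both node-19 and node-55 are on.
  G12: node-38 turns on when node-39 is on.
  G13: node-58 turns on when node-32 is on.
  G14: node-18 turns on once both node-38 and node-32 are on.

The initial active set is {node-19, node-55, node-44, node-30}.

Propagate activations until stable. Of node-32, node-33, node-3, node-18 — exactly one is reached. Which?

node-18

G11: node-19 and node-55 on → node-38 on.
node-38 and node-55 are on, so node-13 turns on (G6).
node-44 and node-13 are on, so node-28 turns on (G9).
node-28, node-19, and node-44 are on, so node-57 turns on (G3).
node-57 and node-30 are on, so node-18 turns on (G7).
node-3 would need node-33 (G5), but node-33 never turns on. node-33 would need node-13 and node-24 (G10), but node-24 never turns on. node-32 would need node-33 (G8), but node-33 never turns on.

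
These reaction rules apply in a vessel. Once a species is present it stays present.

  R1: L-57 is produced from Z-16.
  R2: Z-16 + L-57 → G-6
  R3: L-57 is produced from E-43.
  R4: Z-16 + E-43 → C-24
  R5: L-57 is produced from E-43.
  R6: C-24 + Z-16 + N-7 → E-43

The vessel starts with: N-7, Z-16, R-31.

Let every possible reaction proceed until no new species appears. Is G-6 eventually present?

Yes

Z-16 present → L-57 forms (R1).
Z-16 and L-57 present → G-6 forms (R2).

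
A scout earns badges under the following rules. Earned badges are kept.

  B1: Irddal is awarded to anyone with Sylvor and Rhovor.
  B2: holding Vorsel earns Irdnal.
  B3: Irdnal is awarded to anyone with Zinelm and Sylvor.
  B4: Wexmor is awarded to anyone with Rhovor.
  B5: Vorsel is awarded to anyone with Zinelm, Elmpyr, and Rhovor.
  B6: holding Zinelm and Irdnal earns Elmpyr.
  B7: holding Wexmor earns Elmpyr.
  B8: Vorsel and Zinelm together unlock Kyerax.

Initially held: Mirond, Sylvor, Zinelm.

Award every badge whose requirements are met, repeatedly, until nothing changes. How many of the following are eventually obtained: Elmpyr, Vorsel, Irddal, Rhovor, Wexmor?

1

With Zinelm and Sylvor, Irdnal is earned (B3).
With Zinelm and Irdnal, Elmpyr is earned (B6).
Elmpyr: reached.
Vorsel would need Zinelm, Elmpyr, and Rhovor (B5), but Rhovor is never earned.
Irddal would need Sylvor and Rhovor (B1), but Rhovor is never earned.
No rule produces Rhovor, and it is not given.
Wexmor would need Rhovor (B4), but Rhovor is never earned.
Reached: Elmpyr — 1 of the 5.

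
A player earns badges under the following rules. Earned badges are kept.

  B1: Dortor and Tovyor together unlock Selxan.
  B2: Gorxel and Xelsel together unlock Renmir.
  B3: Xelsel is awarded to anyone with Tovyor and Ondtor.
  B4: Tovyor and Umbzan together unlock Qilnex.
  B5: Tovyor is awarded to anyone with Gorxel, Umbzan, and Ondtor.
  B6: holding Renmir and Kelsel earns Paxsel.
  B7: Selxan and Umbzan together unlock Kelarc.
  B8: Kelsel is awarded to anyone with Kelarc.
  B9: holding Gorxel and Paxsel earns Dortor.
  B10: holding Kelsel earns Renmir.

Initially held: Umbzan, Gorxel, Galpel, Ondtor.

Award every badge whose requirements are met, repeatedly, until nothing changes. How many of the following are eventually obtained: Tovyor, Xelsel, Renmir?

3

With Gorxel, Umbzan, and Ondtor, Tovyor is earned (B5).
With Tovyor and Ondtor, Xelsel is earned (B3).
With Gorxel and Xelsel, Renmir is earned (B2).
Tovyor: reached.
Xelsel: reached.
Renmir: reached.
All 3 are reached.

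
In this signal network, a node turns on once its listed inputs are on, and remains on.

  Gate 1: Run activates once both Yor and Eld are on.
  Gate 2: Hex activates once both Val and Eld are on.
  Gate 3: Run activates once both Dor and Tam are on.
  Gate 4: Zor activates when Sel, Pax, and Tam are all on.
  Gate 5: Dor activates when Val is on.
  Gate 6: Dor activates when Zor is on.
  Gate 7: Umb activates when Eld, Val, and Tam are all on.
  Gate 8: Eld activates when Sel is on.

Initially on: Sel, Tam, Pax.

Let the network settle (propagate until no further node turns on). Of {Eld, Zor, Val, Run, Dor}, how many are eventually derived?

Sel is on, so Eld activates (Gate 8).
Gate 4: Sel, Pax, and Tam on → Zor on.
Gate 6: Zor on → Dor on.
Gate 3: Dor and Tam on → Run on.
Eld: reached.
Zor: reached.
No rule produces Val, and it is not given.
Run: reached.
Dor: reached.
Reached: Eld, Zor, Run, and Dor — 4 of the 5.

4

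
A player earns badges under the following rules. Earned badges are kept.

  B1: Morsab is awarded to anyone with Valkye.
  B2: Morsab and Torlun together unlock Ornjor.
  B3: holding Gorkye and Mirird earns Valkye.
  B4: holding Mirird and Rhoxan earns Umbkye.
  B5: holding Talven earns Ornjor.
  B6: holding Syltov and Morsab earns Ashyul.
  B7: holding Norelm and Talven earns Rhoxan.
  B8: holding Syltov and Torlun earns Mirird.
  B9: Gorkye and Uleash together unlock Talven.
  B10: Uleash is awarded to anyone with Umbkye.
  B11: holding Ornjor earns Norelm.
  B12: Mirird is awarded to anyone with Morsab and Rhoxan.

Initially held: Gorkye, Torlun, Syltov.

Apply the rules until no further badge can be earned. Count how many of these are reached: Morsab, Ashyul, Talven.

With Syltov and Torlun, Mirird is earned (B8).
With Gorkye and Mirird, Valkye is earned (B3).
With Valkye, Morsab is earned (B1).
With Syltov and Morsab, Ashyul is earned (B6).
Morsab: reached.
Ashyul: reached.
Talven would need Gorkye and Uleash (B9), but Uleash is never earned.
Reached: Morsab and Ashyul — 2 of the 3.

2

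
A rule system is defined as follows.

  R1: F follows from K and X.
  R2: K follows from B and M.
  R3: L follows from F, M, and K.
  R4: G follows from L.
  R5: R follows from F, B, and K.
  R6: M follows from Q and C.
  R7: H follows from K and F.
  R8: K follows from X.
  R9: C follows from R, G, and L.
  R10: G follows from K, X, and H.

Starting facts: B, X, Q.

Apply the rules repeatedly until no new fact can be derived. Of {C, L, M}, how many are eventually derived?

C would need R, G, and L (R9), but L is never established.
L would need F, M, and K (R3), but M is never established.
M would need Q and C (R6), but C is never established.
None of the 3 are reached.

0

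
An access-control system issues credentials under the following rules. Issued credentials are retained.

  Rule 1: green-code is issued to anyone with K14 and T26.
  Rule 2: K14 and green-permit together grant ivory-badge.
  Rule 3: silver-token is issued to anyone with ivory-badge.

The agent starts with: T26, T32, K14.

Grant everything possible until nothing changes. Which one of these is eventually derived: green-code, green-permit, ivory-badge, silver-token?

green-code

Holding K14 and T26 grants green-code (Rule 1).
No rule produces green-permit, and it is not given. silver-token would need ivory-badge (Rule 3), but ivory-badge is never granted. ivory-badge would need K14 and green-permit (Rule 2), but green-permit is never granted.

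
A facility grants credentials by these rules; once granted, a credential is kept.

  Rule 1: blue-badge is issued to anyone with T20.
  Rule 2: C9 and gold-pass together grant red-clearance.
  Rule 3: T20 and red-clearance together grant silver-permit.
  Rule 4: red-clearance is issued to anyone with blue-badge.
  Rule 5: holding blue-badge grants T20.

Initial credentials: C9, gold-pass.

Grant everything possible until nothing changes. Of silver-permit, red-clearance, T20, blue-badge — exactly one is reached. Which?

Holding C9 and gold-pass grants red-clearance (Rule 2).
blue-badge would need T20 (Rule 1), but T20 is never granted. silver-permit would need T20 and red-clearance (Rule 3), but T20 is never granted. T20 would need blue-badge (Rule 5), but blue-badge is never granted.

red-clearance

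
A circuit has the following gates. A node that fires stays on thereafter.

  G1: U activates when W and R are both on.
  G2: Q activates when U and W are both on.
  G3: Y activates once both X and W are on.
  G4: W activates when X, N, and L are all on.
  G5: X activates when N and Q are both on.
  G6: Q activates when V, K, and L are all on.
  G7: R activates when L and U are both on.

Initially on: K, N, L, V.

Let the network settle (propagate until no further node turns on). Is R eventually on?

No

R would need L and U (G7), but U never turns on.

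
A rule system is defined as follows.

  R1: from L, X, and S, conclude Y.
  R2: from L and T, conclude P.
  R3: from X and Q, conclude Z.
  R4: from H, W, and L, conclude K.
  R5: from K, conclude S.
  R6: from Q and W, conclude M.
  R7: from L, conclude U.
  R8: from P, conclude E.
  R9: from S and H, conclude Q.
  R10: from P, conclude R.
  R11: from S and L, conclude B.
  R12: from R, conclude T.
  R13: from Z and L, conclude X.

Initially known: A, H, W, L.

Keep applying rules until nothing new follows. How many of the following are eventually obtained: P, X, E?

P would need L and T (R2), but T is never established.
X would need Z and L (R13), but Z is never established.
E would need P (R8), but P is never established.
None of the 3 are reached.

0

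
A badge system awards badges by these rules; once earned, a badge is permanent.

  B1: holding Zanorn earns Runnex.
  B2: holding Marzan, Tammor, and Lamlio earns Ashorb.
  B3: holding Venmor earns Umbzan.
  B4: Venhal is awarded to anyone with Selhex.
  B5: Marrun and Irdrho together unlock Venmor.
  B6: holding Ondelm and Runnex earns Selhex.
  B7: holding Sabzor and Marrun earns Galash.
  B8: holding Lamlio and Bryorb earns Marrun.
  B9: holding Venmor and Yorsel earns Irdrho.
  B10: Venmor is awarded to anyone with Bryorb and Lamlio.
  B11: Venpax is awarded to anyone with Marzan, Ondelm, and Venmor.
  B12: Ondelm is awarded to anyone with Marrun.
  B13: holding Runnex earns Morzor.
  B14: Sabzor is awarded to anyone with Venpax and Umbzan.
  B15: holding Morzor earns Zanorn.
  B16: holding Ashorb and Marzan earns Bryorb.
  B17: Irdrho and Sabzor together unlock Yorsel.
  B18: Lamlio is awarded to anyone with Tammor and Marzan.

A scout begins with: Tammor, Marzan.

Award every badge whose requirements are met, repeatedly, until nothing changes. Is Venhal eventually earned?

No

Venhal would need Selhex (B4), but Selhex is never earned.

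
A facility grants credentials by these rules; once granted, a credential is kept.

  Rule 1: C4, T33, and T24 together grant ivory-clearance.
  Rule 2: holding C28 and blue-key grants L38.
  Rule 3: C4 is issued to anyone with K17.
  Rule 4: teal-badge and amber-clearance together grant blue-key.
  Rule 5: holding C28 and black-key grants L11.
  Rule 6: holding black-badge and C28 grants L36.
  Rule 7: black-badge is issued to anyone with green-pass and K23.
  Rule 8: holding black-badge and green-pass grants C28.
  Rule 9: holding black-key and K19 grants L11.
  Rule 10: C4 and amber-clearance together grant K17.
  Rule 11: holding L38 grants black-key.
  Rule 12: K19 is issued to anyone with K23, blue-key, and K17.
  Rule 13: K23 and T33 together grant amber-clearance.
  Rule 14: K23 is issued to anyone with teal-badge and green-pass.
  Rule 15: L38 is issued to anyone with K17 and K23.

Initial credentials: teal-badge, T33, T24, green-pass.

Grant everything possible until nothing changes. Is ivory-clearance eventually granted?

ivory-clearance would need C4, T33, and T24 (Rule 1), but C4 is never granted.

No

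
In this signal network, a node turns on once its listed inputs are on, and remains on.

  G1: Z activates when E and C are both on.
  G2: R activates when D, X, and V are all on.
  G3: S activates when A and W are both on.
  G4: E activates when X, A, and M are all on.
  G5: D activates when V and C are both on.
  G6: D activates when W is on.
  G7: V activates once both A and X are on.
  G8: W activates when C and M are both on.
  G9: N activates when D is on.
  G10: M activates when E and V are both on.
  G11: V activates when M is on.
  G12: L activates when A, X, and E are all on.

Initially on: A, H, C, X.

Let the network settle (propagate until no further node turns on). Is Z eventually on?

No

Z would need E and C (G1), but E never turns on.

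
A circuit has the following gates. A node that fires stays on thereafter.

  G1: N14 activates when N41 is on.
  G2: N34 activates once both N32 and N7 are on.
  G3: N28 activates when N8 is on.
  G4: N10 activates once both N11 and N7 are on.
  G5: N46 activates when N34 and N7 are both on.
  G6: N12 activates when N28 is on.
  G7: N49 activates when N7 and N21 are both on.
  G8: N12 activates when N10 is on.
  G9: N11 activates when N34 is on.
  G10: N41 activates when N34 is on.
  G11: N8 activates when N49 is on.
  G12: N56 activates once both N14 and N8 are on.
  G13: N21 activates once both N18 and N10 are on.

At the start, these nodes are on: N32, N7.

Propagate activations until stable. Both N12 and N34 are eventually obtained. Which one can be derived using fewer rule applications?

N34

N34: G2: N32 and N7 on → N34 on. [1 rule application]
N12: N32 and N7 are on, so N34 activates (G2). N34 is on, so N11 activates (G9). G4: N11 and N7 on → N10 on. N10 is on, so N12 activates (G8). [4 rule applications]
N34 needs fewer.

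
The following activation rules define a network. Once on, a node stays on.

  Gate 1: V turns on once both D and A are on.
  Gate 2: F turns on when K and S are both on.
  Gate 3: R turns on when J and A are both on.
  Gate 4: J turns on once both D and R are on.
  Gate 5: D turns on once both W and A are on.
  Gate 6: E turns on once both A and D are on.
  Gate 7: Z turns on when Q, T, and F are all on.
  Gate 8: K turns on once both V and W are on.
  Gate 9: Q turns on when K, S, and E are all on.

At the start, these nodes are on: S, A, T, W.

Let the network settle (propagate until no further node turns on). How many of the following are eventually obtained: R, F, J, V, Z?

Gate 5: W and A on → D on.
Gate 6: A and D on → E on.
Gate 1: D and A on → V on.
V and W are on, so K turns on (Gate 8).
K and S are on, so F turns on (Gate 2).
Gate 9: K, S, and E on → Q on.
Q, T, and F are on, so Z turns on (Gate 7).
R would need J and A (Gate 3), but J never turns on.
F: reached.
J would need D and R (Gate 4), but R never turns on.
V: reached.
Z: reached.
Reached: F, V, and Z — 3 of the 5.

3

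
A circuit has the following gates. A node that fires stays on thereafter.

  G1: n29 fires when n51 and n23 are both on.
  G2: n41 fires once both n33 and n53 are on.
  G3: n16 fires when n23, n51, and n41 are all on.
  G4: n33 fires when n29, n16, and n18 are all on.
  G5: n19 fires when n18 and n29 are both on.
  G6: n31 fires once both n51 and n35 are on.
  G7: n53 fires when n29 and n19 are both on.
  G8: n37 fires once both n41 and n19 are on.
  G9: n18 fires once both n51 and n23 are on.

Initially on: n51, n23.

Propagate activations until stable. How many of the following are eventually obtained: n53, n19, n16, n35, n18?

3

n51 and n23 are on, so n18 fires (G9).
G1: n51 and n23 on → n29 on.
G5: n18 and n29 on → n19 on.
n29 and n19 are on, so n53 fires (G7).
n53: reached.
n19: reached.
n16 would need n23, n51, and n41 (G3), but n41 never turns on.
No rule produces n35, and it is not given.
n18: reached.
Reached: n53, n19, and n18 — 3 of the 5.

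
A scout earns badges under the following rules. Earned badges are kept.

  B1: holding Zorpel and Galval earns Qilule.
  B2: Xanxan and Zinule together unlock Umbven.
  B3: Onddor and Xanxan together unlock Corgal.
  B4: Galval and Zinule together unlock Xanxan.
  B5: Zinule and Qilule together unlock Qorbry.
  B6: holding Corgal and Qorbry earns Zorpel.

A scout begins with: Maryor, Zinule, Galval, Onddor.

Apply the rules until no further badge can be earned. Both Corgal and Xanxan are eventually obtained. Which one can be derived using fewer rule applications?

Xanxan

Xanxan: With Galval and Zinule, Xanxan is earned (B4). [1 rule application]
Corgal: With Galval and Zinule, Xanxan is earned (B4). With Onddor and Xanxan, Corgal is earned (B3). [2 rule applications]
Xanxan needs fewer.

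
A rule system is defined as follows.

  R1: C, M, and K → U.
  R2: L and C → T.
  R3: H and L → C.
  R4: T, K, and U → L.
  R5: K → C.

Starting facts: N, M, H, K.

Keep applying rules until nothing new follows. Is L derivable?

No

L would need T, K, and U (R4), but T is never established.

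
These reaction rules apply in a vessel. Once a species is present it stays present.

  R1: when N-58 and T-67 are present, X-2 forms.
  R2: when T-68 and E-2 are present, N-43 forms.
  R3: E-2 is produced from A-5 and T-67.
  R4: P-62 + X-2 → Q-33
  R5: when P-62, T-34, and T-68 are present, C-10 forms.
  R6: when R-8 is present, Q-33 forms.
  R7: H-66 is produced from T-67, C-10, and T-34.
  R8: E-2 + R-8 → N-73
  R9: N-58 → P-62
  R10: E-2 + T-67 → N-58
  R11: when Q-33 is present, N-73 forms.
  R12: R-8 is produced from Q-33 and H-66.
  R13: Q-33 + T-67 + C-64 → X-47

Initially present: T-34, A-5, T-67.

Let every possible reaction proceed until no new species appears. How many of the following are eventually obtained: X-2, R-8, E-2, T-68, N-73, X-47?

A-5 and T-67 present → E-2 forms (R3).
E-2 and T-67 present → N-58 forms (R10).
N-58 and T-67 present → X-2 forms (R1).
N-58 present → P-62 forms (R9).
P-62 and X-2 present → Q-33 forms (R4).
Q-33 present → N-73 forms (R11).
X-2: reached.
R-8 would need Q-33 and H-66 (R12), but H-66 never forms.
E-2: reached.
No rule produces T-68, and it is not given.
N-73: reached.
X-47 would need Q-33, T-67, and C-64 (R13), but C-64 never forms.
Reached: X-2, E-2, and N-73 — 3 of the 6.

3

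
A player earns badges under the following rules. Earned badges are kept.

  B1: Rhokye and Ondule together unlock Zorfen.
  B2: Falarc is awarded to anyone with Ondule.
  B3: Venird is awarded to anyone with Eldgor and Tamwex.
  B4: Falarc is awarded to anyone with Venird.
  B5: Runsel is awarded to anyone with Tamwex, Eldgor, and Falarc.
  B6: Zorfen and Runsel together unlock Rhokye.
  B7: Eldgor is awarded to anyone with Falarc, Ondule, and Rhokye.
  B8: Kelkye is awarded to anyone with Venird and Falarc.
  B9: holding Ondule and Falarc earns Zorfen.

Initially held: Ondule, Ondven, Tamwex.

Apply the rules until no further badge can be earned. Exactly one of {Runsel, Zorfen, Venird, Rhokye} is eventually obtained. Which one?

Zorfen

With Ondule, Falarc is earned (B2).
With Ondule and Falarc, Zorfen is earned (B9).
Venird would need Eldgor and Tamwex (B3), but Eldgor is never earned. Runsel would need Tamwex, Eldgor, and Falarc (B5), but Eldgor is never earned. Rhokye would need Zorfen and Runsel (B6), but Runsel is never earned.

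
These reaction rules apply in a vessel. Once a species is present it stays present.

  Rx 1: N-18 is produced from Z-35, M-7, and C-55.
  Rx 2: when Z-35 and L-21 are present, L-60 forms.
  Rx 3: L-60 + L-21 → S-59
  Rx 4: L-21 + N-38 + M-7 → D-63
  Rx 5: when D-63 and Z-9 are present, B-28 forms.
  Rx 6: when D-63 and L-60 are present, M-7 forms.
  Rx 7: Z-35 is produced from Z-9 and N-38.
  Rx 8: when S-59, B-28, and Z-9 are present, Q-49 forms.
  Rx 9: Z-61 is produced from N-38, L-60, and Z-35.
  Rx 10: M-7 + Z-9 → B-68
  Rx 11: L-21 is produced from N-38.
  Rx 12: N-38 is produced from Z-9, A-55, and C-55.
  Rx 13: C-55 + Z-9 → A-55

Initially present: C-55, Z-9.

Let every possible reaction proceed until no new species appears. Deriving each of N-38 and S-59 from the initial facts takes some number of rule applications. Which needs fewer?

N-38

N-38: C-55 and Z-9 present → A-55 forms (Rx 13). Z-9, A-55, and C-55 present → N-38 forms (Rx 12). [2 rule applications]
S-59: C-55 and Z-9 present → A-55 forms (Rx 13). Z-9, A-55, and C-55 present → N-38 forms (Rx 12). Z-9 and N-38 present → Z-35 forms (Rx 7). N-38 present → L-21 forms (Rx 11). Z-35 and L-21 present → L-60 forms (Rx 2). L-60 and L-21 present → S-59 forms (Rx 3). [6 rule applications]
N-38 needs fewer.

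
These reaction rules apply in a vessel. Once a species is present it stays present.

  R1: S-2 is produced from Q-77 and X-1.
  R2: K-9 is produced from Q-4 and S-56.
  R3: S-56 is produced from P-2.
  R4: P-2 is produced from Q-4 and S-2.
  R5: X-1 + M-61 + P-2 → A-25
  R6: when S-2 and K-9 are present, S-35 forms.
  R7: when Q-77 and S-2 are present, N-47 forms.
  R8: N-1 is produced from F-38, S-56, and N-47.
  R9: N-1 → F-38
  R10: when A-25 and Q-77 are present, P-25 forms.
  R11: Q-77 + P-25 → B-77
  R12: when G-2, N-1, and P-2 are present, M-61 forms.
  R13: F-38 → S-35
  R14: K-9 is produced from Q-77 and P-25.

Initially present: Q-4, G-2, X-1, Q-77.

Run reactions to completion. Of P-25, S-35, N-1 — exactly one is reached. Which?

S-35

Q-77 and X-1 present → S-2 forms (R1).
Q-4 and S-2 present → P-2 forms (R4).
P-2 present → S-56 forms (R3).
Q-4 and S-56 present → K-9 forms (R2).
S-2 and K-9 present → S-35 forms (R6).
P-25 would need A-25 and Q-77 (R10), but A-25 never forms. N-1 would need F-38, S-56, and N-47 (R8), but F-38 never forms.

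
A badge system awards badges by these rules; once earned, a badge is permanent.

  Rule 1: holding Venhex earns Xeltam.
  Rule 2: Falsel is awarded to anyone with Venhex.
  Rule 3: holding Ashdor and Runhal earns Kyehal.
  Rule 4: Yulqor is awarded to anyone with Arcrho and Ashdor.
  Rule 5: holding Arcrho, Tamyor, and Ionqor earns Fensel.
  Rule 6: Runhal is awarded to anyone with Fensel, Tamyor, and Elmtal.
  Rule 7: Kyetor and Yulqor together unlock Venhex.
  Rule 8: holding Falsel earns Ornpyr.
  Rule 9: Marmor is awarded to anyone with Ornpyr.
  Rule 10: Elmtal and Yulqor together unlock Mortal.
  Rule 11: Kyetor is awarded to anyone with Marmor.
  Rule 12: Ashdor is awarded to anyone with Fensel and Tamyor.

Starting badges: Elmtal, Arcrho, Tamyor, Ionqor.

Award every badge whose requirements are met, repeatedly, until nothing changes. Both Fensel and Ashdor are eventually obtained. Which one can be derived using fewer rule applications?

Fensel

Fensel: With Arcrho, Tamyor, and Ionqor, Fensel is earned (Rule 5). [1 rule application]
Ashdor: With Arcrho, Tamyor, and Ionqor, Fensel is earned (Rule 5). With Fensel and Tamyor, Ashdor is earned (Rule 12). [2 rule applications]
Fensel needs fewer.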